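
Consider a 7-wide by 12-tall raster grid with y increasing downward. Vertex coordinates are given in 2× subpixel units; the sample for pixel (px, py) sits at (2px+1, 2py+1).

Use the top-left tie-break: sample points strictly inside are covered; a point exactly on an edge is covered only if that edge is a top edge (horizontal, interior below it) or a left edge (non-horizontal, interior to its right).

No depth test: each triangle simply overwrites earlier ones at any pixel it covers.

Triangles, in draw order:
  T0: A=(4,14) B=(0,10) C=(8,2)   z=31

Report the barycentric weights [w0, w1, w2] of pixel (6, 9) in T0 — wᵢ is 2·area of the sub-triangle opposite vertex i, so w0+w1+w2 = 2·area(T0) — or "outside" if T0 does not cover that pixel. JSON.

T0:
  2·area = 64
  edge (4, 14)→(0, 10): d=(-4,-4) top-left  bias=+0
  edge (0, 10)→(8, 2): d=(8,-8) top-left  bias=+0
  edge (8, 2)→(4, 14): d=(-4,12) right/bottom  bias=-1
    (4,0)@(9, 1): e=[72,0,-8] → .  [on edge]
    (3,1)@(7, 3): e=[56,0,8] → X  [on edge]
    (4,1)@(9, 3): e=[64,16,-16] → .
    (2,2)@(5, 5): e=[40,0,24] → X  [on edge]
    (3,2)@(7, 5): e=[48,16,0] → .  [on edge]
    (1,3)@(3, 7): e=[24,0,40] → X  [on edge]
    (3,3)@(7, 7): e=[40,32,-8] → .
    (0,4)@(1, 9): e=[8,0,56] → X  [on edge]
    (3,4)@(7, 9): e=[32,48,-16] → .
    (0,5)@(1, 11): e=[0,16,48] → X  [on edge]
    (2,5)@(5, 11): e=[16,48,0] → .  [on edge]
    (0,6)@(1, 13): e=[-8,32,40] → .
    (1,6)@(3, 13): e=[0,48,16] → X  [on edge]
    (2,7)@(5, 15): e=[0,80,-16] → .  [on edge]
    (1,8)@(3, 17): e=[-16,80,0] → .  [on edge]
    (3,8)@(7, 17): e=[0,112,-48] → .  [on edge]
    (4,9)@(9, 19): e=[0,144,-80] → .  [on edge]
    (5,10)@(11, 21): e=[0,176,-112] → .  [on edge]
    (0,11)@(1, 23): e=[-48,112,0] → .  [on edge]
    (6,11)@(13, 23): e=[0,208,-144] → .  [on edge]
  covered (10 px):
    . . . . . . .
    . . . X . . .
    . . X . . . .
    . X X . . . .
    X X X . . . .
    X X . . . . .
    . X . . . . .
    . . . . . . .
    . . . . . . .
    . . . . . . .
    . . . . . . .
    . . . . . . .

Final: "outside"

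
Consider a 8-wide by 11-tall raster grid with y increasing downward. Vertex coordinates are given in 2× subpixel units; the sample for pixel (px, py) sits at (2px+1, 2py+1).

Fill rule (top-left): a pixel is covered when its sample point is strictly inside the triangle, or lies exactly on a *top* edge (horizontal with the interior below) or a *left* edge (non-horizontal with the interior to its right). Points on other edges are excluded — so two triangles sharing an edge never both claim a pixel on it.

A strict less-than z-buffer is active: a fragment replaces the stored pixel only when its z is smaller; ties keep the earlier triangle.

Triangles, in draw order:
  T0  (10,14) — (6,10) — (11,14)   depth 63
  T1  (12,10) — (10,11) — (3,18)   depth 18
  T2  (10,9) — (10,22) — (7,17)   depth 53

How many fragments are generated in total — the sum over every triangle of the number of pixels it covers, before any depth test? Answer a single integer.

T0:
  2·area = 4
  edge (10, 14)→(6, 10): d=(-4,-4) top-left  bias=+0
  edge (6, 10)→(11, 14): d=(5,4) right/bottom  bias=-1
  edge (11, 14)→(10, 14): d=(-1,0) right/bottom  bias=-1
    (0,2)@(1, 5): e=[0,-5,9] → .  [on edge]
    (1,3)@(3, 7): e=[0,-3,7] → .  [on edge]
    (2,4)@(5, 9): e=[0,-1,5] → .  [on edge]
    (3,5)@(7, 11): e=[0,1,3] → X  [on edge]
    (4,5)@(9, 11): e=[8,-7,3] → .
    (3,6)@(7, 13): e=[-8,11,1] → .
    (4,6)@(9, 13): e=[0,3,1] → X  [on edge]
    (5,6)@(11, 13): e=[8,-5,1] → .
    (4,7)@(9, 15): e=[-8,13,-1] → .
    (5,7)@(11, 15): e=[0,5,-1] → .  [on edge]
    (6,8)@(13, 17): e=[0,7,-3] → .  [on edge]
    (7,9)@(15, 19): e=[0,9,-5] → .  [on edge]
  covered (2 px):
    . . . . . . . .
    . . . . . . . .
    . . . . . . . .
    . . . . . . . .
    . . . . . . . .
    . . . X . . . .
    . . . . X . . .
    . . . . . . . .
    . . . . . . . .
    . . . . . . . .
    . . . . . . . .
T1:
  2·area = 7  (B↔C swapped to make it positive)
  edge (12, 10)→(3, 18): d=(-9,8) right/bottom  bias=-1
  edge (3, 18)→(10, 11): d=(7,-7) top-left  bias=+0
  edge (10, 11)→(12, 10): d=(2,-1) top-left  bias=+0
  covered (0 px):
    . . . . . . . .
    . . . . . . . .
    . . . . . . . .
    . . . . . . . .
    . . . . . . . .
    . . . . . . . .
    . . . . . . . .
    . . . . . . . .
    . . . . . . . .
    . . . . . . . .
    . . . . . . . .
T2:
  2·area = 39
  edge (10, 9)→(10, 22): d=(0,13) right/bottom  bias=-1
  edge (10, 22)→(7, 17): d=(-3,-5) top-left  bias=+0
  edge (7, 17)→(10, 9): d=(3,-8) top-left  bias=+0
    (6,0)@(13, 1): e=[-39,78,0] → .  [on edge]
    (0,3)@(1, 7): e=[117,0,-78] → .  [on edge]
    (4,6)@(9, 13): e=[13,22,4] → X
    (5,6)@(11, 13): e=[-13,32,20] → .
    (4,7)@(9, 15): e=[13,16,10] → X
    (5,7)@(11, 15): e=[-13,26,26] → .
    (3,8)@(7, 17): e=[39,0,0] → X  [on edge]
    (5,8)@(11, 17): e=[-13,20,32] → .
    (3,9)@(7, 19): e=[39,-6,6] → .
    (4,9)@(9, 19): e=[13,4,22] → X
    (5,9)@(11, 19): e=[-13,14,38] → .
    (4,10)@(9, 21): e=[13,-2,28] → .
  covered (5 px):
    . . . . . . . .
    . . . . . . . .
    . . . . . . . .
    . . . . . . . .
    . . . . . . . .
    . . . . . . . .
    . . . . X . . .
    . . . . X . . .
    . . . X X . . .
    . . . . X . . .
    . . . . . . . .

Final: 7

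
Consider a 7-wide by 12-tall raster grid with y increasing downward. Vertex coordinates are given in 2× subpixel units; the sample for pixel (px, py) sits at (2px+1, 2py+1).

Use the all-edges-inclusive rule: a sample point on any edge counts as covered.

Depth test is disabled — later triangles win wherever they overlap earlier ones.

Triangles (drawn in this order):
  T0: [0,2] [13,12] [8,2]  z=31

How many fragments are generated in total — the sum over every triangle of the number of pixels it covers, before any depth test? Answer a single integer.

T0:
  2·area = 80  (B↔C swapped to make it positive)
  edge (0, 2)→(8, 2): d=(8,0) inclusive
  edge (8, 2)→(13, 12): d=(5,10) inclusive
  edge (13, 12)→(0, 2): d=(-13,-10) inclusive
    (1,1)@(3, 3): e=[8,55,17] → X
    (2,1)@(5, 3): e=[8,35,37] → X
    (3,1)@(7, 3): e=[8,15,57] → X
    (4,1)@(9, 3): e=[8,-5,77] → .
    (1,2)@(3, 5): e=[24,65,-9] → .
    (2,2)@(5, 5): e=[24,45,11] → X
    (4,2)@(9, 5): e=[24,5,51] → X
    (5,2)@(11, 5): e=[24,-15,71] → .
    (2,3)@(5, 7): e=[40,55,-15] → .
    (3,3)@(7, 7): e=[40,35,5] → X
    (5,3)@(11, 7): e=[40,-5,45] → .
    (3,4)@(7, 9): e=[56,45,-21] → .
  covered (9 px):
    . . . . . . .
    . X X X . . .
    . . X X X . .
    . . . X X . .
    . . . . . X .
    . . . . . . .
    . . . . . . .
    . . . . . . .
    . . . . . . .
    . . . . . . .
    . . . . . . .
    . . . . . . .

Result: 9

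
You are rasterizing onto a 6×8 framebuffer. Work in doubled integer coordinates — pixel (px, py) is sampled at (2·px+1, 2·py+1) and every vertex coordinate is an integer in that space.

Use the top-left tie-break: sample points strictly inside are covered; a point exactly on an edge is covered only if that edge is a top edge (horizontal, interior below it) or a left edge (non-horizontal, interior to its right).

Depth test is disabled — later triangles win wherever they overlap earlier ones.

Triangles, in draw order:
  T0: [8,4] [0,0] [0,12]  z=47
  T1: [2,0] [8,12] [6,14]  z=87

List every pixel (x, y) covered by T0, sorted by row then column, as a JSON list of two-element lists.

T0:
  2·area = 96  (B↔C swapped to make it positive)
  edge (8, 4)→(0, 12): d=(-8,8) right/bottom  bias=-1
  edge (0, 12)→(0, 0): d=(0,-12) top-left  bias=+0
  edge (0, 0)→(8, 4): d=(8,4) right/bottom  bias=-1
    (0,0)@(1, 1): e=[80,12,4] → █
    (1,0)@(3, 1): e=[64,36,-4] → ·
    (5,0)@(11, 1): e=[0,132,-36] → ·  [on edge]
    (0,1)@(1, 3): e=[64,12,20] → █
    (1,1)@(3, 3): e=[48,36,12] → █
    (2,1)@(5, 3): e=[32,60,4] → █
    (3,1)@(7, 3): e=[16,84,-4] → ·
    (4,1)@(9, 3): e=[0,108,-12] → ·  [on edge]
    (0,2)@(1, 5): e=[48,12,36] → █
    (3,2)@(7, 5): e=[0,84,12] → ·  [on edge]
    (0,3)@(1, 7): e=[32,12,52] → █
    (2,3)@(5, 7): e=[0,60,36] → ·  [on edge]
    (1,4)@(3, 9): e=[0,36,60] → ·  [on edge]
    (0,5)@(1, 11): e=[0,12,84] → ·  [on edge]
  covered (10 px):
    █ · · · · ·
    █ █ █ · · ·
    █ █ █ · · ·
    █ █ · · · ·
    █ · · · · ·
    · · · · · ·
    · · · · · ·
    · · · · · ·
T1:
  2·area = 36
  edge (2, 0)→(8, 12): d=(6,12) right/bottom  bias=-1
  edge (8, 12)→(6, 14): d=(-2,2) right/bottom  bias=-1
  edge (6, 14)→(2, 0): d=(-4,-14) top-left  bias=+0
    (1,1)@(3, 3): e=[6,28,2] → █
    (2,1)@(5, 3): e=[-18,24,30] → ·
    (1,2)@(3, 5): e=[18,24,-6] → ·
    (2,3)@(5, 7): e=[6,16,14] → █
    (3,3)@(7, 7): e=[-18,12,42] → ·
    (2,4)@(5, 9): e=[18,12,6] → █
    (3,4)@(7, 9): e=[-6,8,34] → ·
    (5,4)@(11, 9): e=[-54,0,90] → ·  [on edge]
    (2,5)@(5, 11): e=[30,8,-2] → ·
    (3,5)@(7, 11): e=[6,4,26] → █
    (4,5)@(9, 11): e=[-18,0,54] → ·  [on edge]
    (3,6)@(7, 13): e=[18,0,18] → ·  [on edge]
    (2,7)@(5, 15): e=[54,0,-18] → ·  [on edge]
  covered (4 px):
    · · · · · ·
    · █ · · · ·
    · · · · · ·
    · · █ · · ·
    · · █ · · ·
    · · · █ · ·
    · · · · · ·
    · · · · · ·

Final: [[0,0],[0,1],[1,1],[2,1],[0,2],[1,2],[2,2],[0,3],[1,3],[0,4]]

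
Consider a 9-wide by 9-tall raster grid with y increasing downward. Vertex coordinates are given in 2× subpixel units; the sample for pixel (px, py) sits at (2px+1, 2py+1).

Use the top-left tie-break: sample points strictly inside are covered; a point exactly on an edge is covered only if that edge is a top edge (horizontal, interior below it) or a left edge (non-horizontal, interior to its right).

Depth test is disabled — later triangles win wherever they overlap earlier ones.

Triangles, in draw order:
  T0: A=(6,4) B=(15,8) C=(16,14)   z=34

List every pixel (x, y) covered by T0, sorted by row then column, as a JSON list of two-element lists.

T0:
  2·area = 50
  edge (6, 4)→(15, 8): d=(9,4) right/bottom  bias=-1
  edge (15, 8)→(16, 14): d=(1,6) right/bottom  bias=-1
  edge (16, 14)→(6, 4): d=(-10,-10) top-left  bias=+0
    (1,0)@(3, 1): e=[-15,65,0] → .  [on edge]
    (2,1)@(5, 3): e=[-5,55,0] → .  [on edge]
    (3,2)@(7, 5): e=[5,45,0] → X  [on edge]
    (4,2)@(9, 5): e=[-3,33,20] → .
    (3,3)@(7, 7): e=[23,47,-20] → .
    (4,3)@(9, 7): e=[15,35,0] → X  [on edge]
    (5,3)@(11, 7): e=[7,23,20] → X
    (6,3)@(13, 7): e=[-1,11,40] → .
    (4,4)@(9, 9): e=[33,37,-20] → .
    (5,4)@(11, 9): e=[25,25,0] → X  [on edge]
    (6,4)@(13, 9): e=[17,13,20] → X
    (7,4)@(15, 9): e=[9,1,40] → X
    (6,5)@(13, 11): e=[35,15,0] → X  [on edge]
    (7,6)@(15, 13): e=[45,5,0] → X  [on edge]
    (8,7)@(17, 15): e=[55,-5,0] → .  [on edge]
  covered (9 px):
    . . . . . . . . .
    . . . . . . . . .
    . . . X . . . . .
    . . . . X X . . .
    . . . . . X X X .
    . . . . . . X X .
    . . . . . . . X .
    . . . . . . . . .
    . . . . . . . . .

Answer: [[3,2],[4,3],[5,3],[5,4],[6,4],[7,4],[6,5],[7,5],[7,6]]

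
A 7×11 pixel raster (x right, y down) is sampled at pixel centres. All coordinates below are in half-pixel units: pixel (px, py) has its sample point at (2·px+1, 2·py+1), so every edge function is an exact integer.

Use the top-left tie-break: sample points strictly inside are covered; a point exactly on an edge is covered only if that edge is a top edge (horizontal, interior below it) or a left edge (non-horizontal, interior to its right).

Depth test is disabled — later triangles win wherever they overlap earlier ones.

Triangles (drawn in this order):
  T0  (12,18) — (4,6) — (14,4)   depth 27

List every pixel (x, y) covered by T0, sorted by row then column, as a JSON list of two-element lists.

T0:
  2·area = 136
  edge (12, 18)→(4, 6): d=(-8,-12) top-left  bias=+0
  edge (4, 6)→(14, 4): d=(10,-2) top-left  bias=+0
  edge (14, 4)→(12, 18): d=(-2,14) right/bottom  bias=-1
    (4,2)@(9, 5): e=[68,0,68] → █  [on edge]
    (5,2)@(11, 5): e=[92,4,40] → █
    (6,2)@(13, 5): e=[116,8,12] → █
    (2,3)@(5, 7): e=[4,12,120] → █
    (3,3)@(7, 7): e=[28,16,92] → █
    (2,4)@(5, 9): e=[-12,32,116] → ·
    (3,4)@(7, 9): e=[12,36,88] → █
    (3,5)@(7, 11): e=[-4,56,84] → ·
    (4,5)@(9, 11): e=[20,60,56] → █
    (6,5)@(13, 11): e=[68,68,0] → ·  [on edge]
    (4,6)@(9, 13): e=[4,80,52] → █
    (6,6)@(13, 13): e=[52,88,-4] → ·
  covered (17 px):
    · · · · · · ·
    · · · · · · ·
    · · · · █ █ █
    · · █ █ █ █ █
    · · · █ █ █ █
    · · · · █ █ ·
    · · · · █ █ ·
    · · · · · █ ·
    · · · · · · ·
    · · · · · · ·
    · · · · · · ·

Final: [[4,2],[5,2],[6,2],[2,3],[3,3],[4,3],[5,3],[6,3],[3,4],[4,4],[5,4],[6,4],[4,5],[5,5],[4,6],[5,6],[5,7]]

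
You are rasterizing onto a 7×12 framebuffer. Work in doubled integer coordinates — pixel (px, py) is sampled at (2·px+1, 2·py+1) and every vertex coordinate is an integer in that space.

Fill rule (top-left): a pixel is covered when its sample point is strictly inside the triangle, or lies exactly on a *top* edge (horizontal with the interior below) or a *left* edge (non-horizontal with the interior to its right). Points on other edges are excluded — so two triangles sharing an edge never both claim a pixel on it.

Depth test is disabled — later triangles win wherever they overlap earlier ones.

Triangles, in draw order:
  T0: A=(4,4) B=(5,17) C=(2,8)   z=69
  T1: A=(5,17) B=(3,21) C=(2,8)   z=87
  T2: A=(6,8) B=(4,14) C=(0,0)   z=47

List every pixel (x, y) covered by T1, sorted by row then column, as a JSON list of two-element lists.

T0:
  2·area = 30
  edge (4, 4)→(5, 17): d=(1,13) right/bottom  bias=-1
  edge (5, 17)→(2, 8): d=(-3,-9) top-left  bias=+0
  edge (2, 8)→(4, 4): d=(2,-4) top-left  bias=+0
    (0,2)@(1, 5): e=[40,0,-10] → ·  [on edge]
    (1,3)@(3, 7): e=[16,12,2] → #
    (2,3)@(5, 7): e=[-10,30,10] → ·
    (1,4)@(3, 9): e=[18,6,6] → #
    (2,4)@(5, 9): e=[-8,24,14] → ·
    (1,5)@(3, 11): e=[20,0,10] → #  [on edge]
    (2,5)@(5, 11): e=[-6,18,18] → ·
    (1,6)@(3, 13): e=[22,-6,14] → ·
    (2,8)@(5, 17): e=[0,0,30] → ·  [on edge]
    (3,11)@(7, 23): e=[-20,0,50] → ·  [on edge]
  covered (3 px):
    · · · · · · ·
    · · · · · · ·
    · · · · · · ·
    · # · · · · ·
    · # · · · · ·
    · # · · · · ·
    · · · · · · ·
    · · · · · · ·
    · · · · · · ·
    · · · · · · ·
    · · · · · · ·
    · · · · · · ·
T1:
  2·area = 30
  edge (5, 17)→(3, 21): d=(-2,4) right/bottom  bias=-1
  edge (3, 21)→(2, 8): d=(-1,-13) top-left  bias=+0
  edge (2, 8)→(5, 17): d=(3,9) right/bottom  bias=-1
    (6,0)@(13, 1): e=[0,150,-120] → ·  [on edge]
    (0,2)@(1, 5): e=[40,-10,0] → ·  [on edge]
    (5,2)@(11, 5): e=[0,120,-90] → ·  [on edge]
    (4,4)@(9, 9): e=[0,90,-60] → ·  [on edge]
    (1,5)@(3, 11): e=[20,10,0] → ·  [on edge]
    (1,6)@(3, 13): e=[16,8,6] → #
    (2,6)@(5, 13): e=[8,34,-12] → ·
    (3,6)@(7, 13): e=[0,60,-30] → ·  [on edge]
    (1,7)@(3, 15): e=[12,6,12] → #
    (2,7)@(5, 15): e=[4,32,-6] → ·
    (1,8)@(3, 17): e=[8,4,18] → #
    (2,8)@(5, 17): e=[0,30,0] → ·  [on edge]
    (1,10)@(3, 21): e=[0,0,30] → ·  [on edge]
    (3,11)@(7, 23): e=[-20,50,0] → ·  [on edge]
  covered (4 px):
    · · · · · · ·
    · · · · · · ·
    · · · · · · ·
    · · · · · · ·
    · · · · · · ·
    · · · · · · ·
    · # · · · · ·
    · # · · · · ·
    · # · · · · ·
    · # · · · · ·
    · · · · · · ·
    · · · · · · ·
T2:
  2·area = 52
  edge (6, 8)→(4, 14): d=(-2,6) right/bottom  bias=-1
  edge (4, 14)→(0, 0): d=(-4,-14) top-left  bias=+0
  edge (0, 0)→(6, 8): d=(6,8) right/bottom  bias=-1
    (0,1)@(1, 3): e=[40,2,10] → #
    (1,1)@(3, 3): e=[28,30,-6] → ·
    (0,2)@(1, 5): e=[36,-6,22] → ·
    (1,2)@(3, 5): e=[24,22,6] → #
    (2,2)@(5, 5): e=[12,50,-10] → ·
    (3,2)@(7, 5): e=[0,78,-26] → ·  [on edge]
    (1,3)@(3, 7): e=[20,14,18] → #
    (2,3)@(5, 7): e=[8,42,2] → #
    (3,3)@(7, 7): e=[-4,70,-14] → ·
    (1,4)@(3, 9): e=[16,6,30] → #
    (3,4)@(7, 9): e=[-8,62,-2] → ·
    (1,5)@(3, 11): e=[12,-2,42] → ·
    (2,5)@(5, 11): e=[0,26,26] → ·  [on edge]
    (1,8)@(3, 17): e=[0,-26,78] → ·  [on edge]
    (0,11)@(1, 23): e=[0,-78,130] → ·  [on edge]
  covered (6 px):
    · · · · · · ·
    # · · · · · ·
    · # · · · · ·
    · # # · · · ·
    · # # · · · ·
    · · · · · · ·
    · · · · · · ·
    · · · · · · ·
    · · · · · · ·
    · · · · · · ·
    · · · · · · ·
    · · · · · · ·

Final: [[1,6],[1,7],[1,8],[1,9]]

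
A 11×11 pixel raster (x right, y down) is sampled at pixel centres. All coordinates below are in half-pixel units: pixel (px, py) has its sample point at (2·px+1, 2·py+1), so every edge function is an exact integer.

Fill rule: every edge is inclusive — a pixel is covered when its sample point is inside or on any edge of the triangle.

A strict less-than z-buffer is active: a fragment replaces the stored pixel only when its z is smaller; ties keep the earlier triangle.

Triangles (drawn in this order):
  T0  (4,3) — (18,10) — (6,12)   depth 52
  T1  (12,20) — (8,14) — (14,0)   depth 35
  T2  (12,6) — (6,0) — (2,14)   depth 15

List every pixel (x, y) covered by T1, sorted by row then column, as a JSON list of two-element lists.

T0:
  2·area = 112
  edge (4, 3)→(18, 10): d=(14,7) inclusive
  edge (18, 10)→(6, 12): d=(-12,2) inclusive
  edge (6, 12)→(4, 3): d=(-2,-9) inclusive
    (2,2)@(5, 5): e=[21,86,5] → █
    (3,2)@(7, 5): e=[7,82,23] → █
    (4,2)@(9, 5): e=[-7,78,41] → ·
    (2,3)@(5, 7): e=[49,62,1] → █
    (4,3)@(9, 7): e=[21,54,37] → █
    (5,3)@(11, 7): e=[7,50,55] → █
    (6,3)@(13, 7): e=[-7,46,73] → ·
    (2,4)@(5, 9): e=[77,38,-3] → ·
    (3,4)@(7, 9): e=[63,34,15] → █
    (6,4)@(13, 9): e=[21,22,69] → █
    (7,4)@(15, 9): e=[7,18,87] → █
    (8,4)@(17, 9): e=[-7,14,105] → ·
  covered (14 px):
    · · · · · · · · · · ·
    · · · · · · · · · · ·
    · · █ █ · · · · · · ·
    · · █ █ █ █ · · · · ·
    · · · █ █ █ █ █ · · ·
    · · · █ █ █ · · · · ·
    · · · · · · · · · · ·
    · · · · · · · · · · ·
    · · · · · · · · · · ·
    · · · · · · · · · · ·
    · · · · · · · · · · ·
T1:
  2·area = 92
  edge (12, 20)→(8, 14): d=(-4,-6) inclusive
  edge (8, 14)→(14, 0): d=(6,-14) inclusive
  edge (14, 0)→(12, 20): d=(-2,20) inclusive
    (6,1)@(13, 3): e=[74,4,14] → █
    (7,1)@(15, 3): e=[86,32,-26] → ·
    (6,2)@(13, 5): e=[66,16,10] → █
    (7,2)@(15, 5): e=[78,44,-30] → ·
    (5,3)@(11, 7): e=[46,0,46] → █  [on edge]
    (7,3)@(15, 7): e=[70,56,-34] → ·
    (5,4)@(11, 9): e=[38,12,42] → █
    (7,4)@(15, 9): e=[62,68,-38] → ·
    (5,5)@(11, 11): e=[30,24,38] → █
    (6,5)@(13, 11): e=[42,52,-2] → ·
    (4,6)@(9, 13): e=[10,8,74] → █
    (6,6)@(13, 13): e=[34,64,-6] → ·
    (2,10)@(5, 21): e=[-46,0,138] → ·  [on edge]
  covered (12 px):
    · · · · · · · · · · ·
    · · · · · · █ · · · ·
    · · · · · · █ · · · ·
    · · · · · █ █ · · · ·
    · · · · · █ █ · · · ·
    · · · · · █ · · · · ·
    · · · · █ █ · · · · ·
    · · · · █ █ · · · · ·
    · · · · · █ · · · · ·
    · · · · · · · · · · ·
    · · · · · · · · · · ·
T2:
  2·area = 108  (B↔C swapped to make it positive)
  edge (12, 6)→(2, 14): d=(-10,8) inclusive
  edge (2, 14)→(6, 0): d=(4,-14) inclusive
  edge (6, 0)→(12, 6): d=(6,6) inclusive
    (3,0)@(7, 1): e=[90,18,0] → █  [on edge]
    (4,0)@(9, 1): e=[74,46,-12] → ·
    (3,1)@(7, 3): e=[70,26,12] → █
    (4,1)@(9, 3): e=[54,54,0] → █  [on edge]
    (5,1)@(11, 3): e=[38,82,-12] → ·
    (2,2)@(5, 5): e=[66,6,36] → █
    (5,2)@(11, 5): e=[18,90,0] → █  [on edge]
    (6,2)@(13, 5): e=[2,118,-12] → ·
    (2,3)@(5, 7): e=[46,14,48] → █
    (5,3)@(11, 7): e=[-2,98,12] → ·
    (6,3)@(13, 7): e=[-18,126,0] → ·  [on edge]
    (2,4)@(5, 9): e=[26,22,60] → █
    (7,4)@(15, 9): e=[-54,162,0] → ·  [on edge]
    (8,5)@(17, 11): e=[-90,198,0] → ·  [on edge]
    (9,6)@(19, 13): e=[-126,234,0] → ·  [on edge]
    (10,7)@(21, 15): e=[-162,270,0] → ·  [on edge]
  covered (15 px):
    · · · █ · · · · · · ·
    · · · █ █ · · · · · ·
    · · █ █ █ █ · · · · ·
    · · █ █ █ · · · · · ·
    · · █ █ · · · · · · ·
    · █ █ · · · · · · · ·
    · █ · · · · · · · · ·
    · · · · · · · · · · ·
    · · · · · · · · · · ·
    · · · · · · · · · · ·
    · · · · · · · · · · ·

Final: [[6,1],[6,2],[5,3],[6,3],[5,4],[6,4],[5,5],[4,6],[5,6],[4,7],[5,7],[5,8]]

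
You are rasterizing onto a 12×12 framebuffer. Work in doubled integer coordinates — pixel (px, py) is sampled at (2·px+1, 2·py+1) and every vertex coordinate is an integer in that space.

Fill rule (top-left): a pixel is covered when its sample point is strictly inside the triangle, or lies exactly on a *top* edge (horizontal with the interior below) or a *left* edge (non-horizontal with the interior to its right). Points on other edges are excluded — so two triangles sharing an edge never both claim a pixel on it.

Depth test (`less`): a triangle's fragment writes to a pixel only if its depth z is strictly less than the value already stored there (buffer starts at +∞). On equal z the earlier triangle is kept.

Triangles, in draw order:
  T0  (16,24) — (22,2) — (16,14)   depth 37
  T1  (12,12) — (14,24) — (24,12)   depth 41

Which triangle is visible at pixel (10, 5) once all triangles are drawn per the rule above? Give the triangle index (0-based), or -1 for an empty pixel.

T0:
  2·area = 60  (B↔C swapped to make it positive)
  edge (16, 24)→(16, 14): d=(0,-10) top-left  bias=+0
  edge (16, 14)→(22, 2): d=(6,-12) top-left  bias=+0
  edge (22, 2)→(16, 24): d=(-6,22) right/bottom  bias=-1
    (10,2)@(21, 5): e=[50,6,4] → █
    (11,2)@(23, 5): e=[70,30,-40] → ·
    (10,3)@(21, 7): e=[50,18,-8] → ·
    (9,4)@(19, 9): e=[30,6,24] → █
    (10,4)@(21, 9): e=[50,30,-20] → ·
    (9,5)@(19, 11): e=[30,18,12] → █
    (10,5)@(21, 11): e=[50,42,-32] → ·
    (8,6)@(17, 13): e=[10,6,44] → █
    (9,6)@(19, 13): e=[30,30,0] → ·  [on edge]
    (8,7)@(17, 15): e=[10,18,32] → █
    (9,7)@(19, 15): e=[30,42,-12] → ·
    (8,8)@(17, 17): e=[10,30,20] → █
  covered (7 px):
    · · · · · · · · · · · ·
    · · · · · · · · · · · ·
    · · · · · · · · · · █ ·
    · · · · · · · · · · · ·
    · · · · · · · · · █ · ·
    · · · · · · · · · █ · ·
    · · · · · · · · █ · · ·
    · · · · · · · · █ · · ·
    · · · · · · · · █ · · ·
    · · · · · · · · █ · · ·
    · · · · · · · · · · · ·
    · · · · · · · · · · · ·
T1:
  2·area = 144  (B↔C swapped to make it positive)
  edge (12, 12)→(24, 12): d=(12,0) top-left  bias=+0
  edge (24, 12)→(14, 24): d=(-10,12) right/bottom  bias=-1
  edge (14, 24)→(12, 12): d=(-2,-12) top-left  bias=+0
    (6,6)@(13, 13): e=[12,122,10] → █
    (7,6)@(15, 13): e=[12,98,34] → █
    (8,6)@(17, 13): e=[12,74,58] → █
    (9,6)@(19, 13): e=[12,50,82] → █
    (10,6)@(21, 13): e=[12,26,106] → █
    (11,6)@(23, 13): e=[12,2,130] → █
    (6,7)@(13, 15): e=[36,102,6] → █
    (11,7)@(23, 15): e=[36,-18,126] → ·
    (6,8)@(13, 17): e=[60,82,2] → █
    (10,8)@(21, 17): e=[60,-14,98] → ·
    (6,9)@(13, 19): e=[84,62,-2] → ·
    (7,9)@(15, 19): e=[84,38,22] → █
  covered (18 px):
    · · · · · · · · · · · ·
    · · · · · · · · · · · ·
    · · · · · · · · · · · ·
    · · · · · · · · · · · ·
    · · · · · · · · · · · ·
    · · · · · · · · · · · ·
    · · · · · · █ █ █ █ █ █
    · · · · · · █ █ █ █ █ ·
    · · · · · · █ █ █ █ · ·
    · · · · · · · █ █ · · ·
    · · · · · · · █ · · · ·
    · · · · · · · · · · · ·

Z-buffer (winner per pixel, '.' = empty):
  . . . . . . . . . . . .
  . . . . . . . . . . . .
  . . . . . . . . . . 0 .
  . . . . . . . . . . . .
  . . . . . . . . . 0 . .
  . . . . . . . . . 0 . .
  . . . . . . 1 1 0 1 1 1
  . . . . . . 1 1 0 1 1 .
  . . . . . . 1 1 0 1 . .
  . . . . . . . 1 0 . . .
  . . . . . . . 1 . . . .
  . . . . . . . . . . . .

Answer: -1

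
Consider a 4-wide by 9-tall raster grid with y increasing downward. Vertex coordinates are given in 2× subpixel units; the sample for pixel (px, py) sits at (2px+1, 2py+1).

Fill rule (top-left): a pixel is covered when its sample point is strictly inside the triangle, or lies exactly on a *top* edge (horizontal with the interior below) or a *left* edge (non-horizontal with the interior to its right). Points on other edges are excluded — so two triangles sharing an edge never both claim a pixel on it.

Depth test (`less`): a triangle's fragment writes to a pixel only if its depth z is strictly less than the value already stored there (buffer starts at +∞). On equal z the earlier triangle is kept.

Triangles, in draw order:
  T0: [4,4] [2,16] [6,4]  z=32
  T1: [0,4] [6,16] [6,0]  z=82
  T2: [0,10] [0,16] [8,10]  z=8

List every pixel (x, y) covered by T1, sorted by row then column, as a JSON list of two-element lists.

T0:
  2·area = 24  (B↔C swapped to make it positive)
  edge (4, 4)→(6, 4): d=(2,0) top-left  bias=+0
  edge (6, 4)→(2, 16): d=(-4,12) right/bottom  bias=-1
  edge (2, 16)→(4, 4): d=(2,-12) top-left  bias=+0
    (3,0)@(7, 1): e=[-6,0,30] → ·  [on edge]
    (2,2)@(5, 5): e=[2,8,14] → #
    (3,2)@(7, 5): e=[2,-16,38] → ·
    (2,3)@(5, 7): e=[6,0,18] → ·  [on edge]
    (1,5)@(3, 11): e=[14,8,2] → #
    (2,5)@(5, 11): e=[14,-16,26] → ·
    (1,6)@(3, 13): e=[18,0,6] → ·  [on edge]
  covered (2 px):
    · · · ·
    · · · ·
    · · # ·
    · · · ·
    · · · ·
    · # · ·
    · · · ·
    · · · ·
    · · · ·
T1:
  2·area = 96  (B↔C swapped to make it positive)
  edge (0, 4)→(6, 0): d=(6,-4) top-left  bias=+0
  edge (6, 0)→(6, 16): d=(0,16) right/bottom  bias=-1
  edge (6, 16)→(0, 4): d=(-6,-12) top-left  bias=+0
    (2,0)@(5, 1): e=[2,16,78] → #
    (3,0)@(7, 1): e=[10,-16,102] → ·
    (1,1)@(3, 3): e=[6,48,42] → #
    (3,1)@(7, 3): e=[22,-16,90] → ·
    (0,2)@(1, 5): e=[10,80,6] → #
    (3,2)@(7, 5): e=[34,-16,78] → ·
    (0,3)@(1, 7): e=[22,80,-6] → ·
    (1,3)@(3, 7): e=[30,48,18] → #
    (3,3)@(7, 7): e=[46,-16,66] → ·
    (1,4)@(3, 9): e=[42,48,6] → #
    (3,4)@(7, 9): e=[58,-16,54] → ·
    (1,5)@(3, 11): e=[54,48,-6] → ·
  covered (12 px):
    · · # ·
    · # # ·
    # # # ·
    · # # ·
    · # # ·
    · · # ·
    · · # ·
    · · · ·
    · · · ·
T2:
  2·area = 48  (B↔C swapped to make it positive)
  edge (0, 10)→(8, 10): d=(8,0) top-left  bias=+0
  edge (8, 10)→(0, 16): d=(-8,6) right/bottom  bias=-1
  edge (0, 16)→(0, 10): d=(0,-6) top-left  bias=+0
    (0,5)@(1, 11): e=[8,34,6] → #
    (1,5)@(3, 11): e=[8,22,18] → #
    (2,5)@(5, 11): e=[8,10,30] → #
    (3,5)@(7, 11): e=[8,-2,42] → ·
    (0,6)@(1, 13): e=[24,18,6] → #
    (2,6)@(5, 13): e=[24,-6,30] → ·
    (0,7)@(1, 15): e=[40,2,6] → #
    (1,7)@(3, 15): e=[40,-10,18] → ·
    (0,8)@(1, 17): e=[56,-14,6] → ·
  covered (6 px):
    · · · ·
    · · · ·
    · · · ·
    · · · ·
    · · · ·
    # # # ·
    # # · ·
    # · · ·
    · · · ·

Result: [[2,0],[1,1],[2,1],[0,2],[1,2],[2,2],[1,3],[2,3],[1,4],[2,4],[2,5],[2,6]]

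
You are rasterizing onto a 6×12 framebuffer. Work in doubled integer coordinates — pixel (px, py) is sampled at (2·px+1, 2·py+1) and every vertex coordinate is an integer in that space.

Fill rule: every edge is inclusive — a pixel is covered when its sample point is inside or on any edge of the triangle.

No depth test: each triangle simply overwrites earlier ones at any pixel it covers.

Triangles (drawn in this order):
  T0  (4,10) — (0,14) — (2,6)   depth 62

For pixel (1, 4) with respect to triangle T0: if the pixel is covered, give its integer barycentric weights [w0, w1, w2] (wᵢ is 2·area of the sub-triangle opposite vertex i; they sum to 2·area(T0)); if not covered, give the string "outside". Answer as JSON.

T0:
  2·area = 24
  edge (4, 10)→(0, 14): d=(-4,4) inclusive
  edge (0, 14)→(2, 6): d=(2,-8) inclusive
  edge (2, 6)→(4, 10): d=(2,4) inclusive
    (5,1)@(11, 3): e=[0,66,-42] → ·  [on edge]
    (4,2)@(9, 5): e=[0,54,-30] → ·  [on edge]
    (3,3)@(7, 7): e=[0,42,-18] → ·  [on edge]
    (1,4)@(3, 9): e=[8,14,2] → #
    (2,4)@(5, 9): e=[0,30,-6] → ·  [on edge]
    (0,5)@(1, 11): e=[8,2,14] → #
    (1,5)@(3, 11): e=[0,18,6] → #  [on edge]
    (2,5)@(5, 11): e=[-8,34,-2] → ·
    (0,6)@(1, 13): e=[0,6,18] → #  [on edge]
    (1,6)@(3, 13): e=[-8,22,10] → ·
    (0,7)@(1, 15): e=[-8,10,22] → ·
  covered (4 px):
    · · · · · ·
    · · · · · ·
    · · · · · ·
    · · · · · ·
    · # · · · ·
    # # · · · ·
    # · · · · ·
    · · · · · ·
    · · · · · ·
    · · · · · ·
    · · · · · ·
    · · · · · ·

Final: [14,2,8]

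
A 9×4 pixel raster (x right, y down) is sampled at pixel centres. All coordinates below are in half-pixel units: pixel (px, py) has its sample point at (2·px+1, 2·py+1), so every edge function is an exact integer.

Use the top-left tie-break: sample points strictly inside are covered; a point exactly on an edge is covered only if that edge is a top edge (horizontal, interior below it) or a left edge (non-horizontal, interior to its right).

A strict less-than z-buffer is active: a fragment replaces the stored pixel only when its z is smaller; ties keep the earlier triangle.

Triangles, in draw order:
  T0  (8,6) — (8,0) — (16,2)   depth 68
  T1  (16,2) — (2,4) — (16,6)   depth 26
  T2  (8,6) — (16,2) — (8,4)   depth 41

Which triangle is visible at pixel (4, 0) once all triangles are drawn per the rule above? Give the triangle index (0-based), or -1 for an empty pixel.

T0:
  2·area = 48
  edge (8, 6)→(8, 0): d=(0,-6) top-left  bias=+0
  edge (8, 0)→(16, 2): d=(8,2) right/bottom  bias=-1
  edge (16, 2)→(8, 6): d=(-8,4) right/bottom  bias=-1
    (4,0)@(9, 1): e=[6,6,36] → X
    (5,0)@(11, 1): e=[18,2,28] → X
    (6,0)@(13, 1): e=[30,-2,20] → .
    (4,1)@(9, 3): e=[6,22,20] → X
    (6,1)@(13, 3): e=[30,14,4] → X
    (7,1)@(15, 3): e=[42,10,-4] → .
    (4,2)@(9, 5): e=[6,38,4] → X
    (5,2)@(11, 5): e=[18,34,-4] → .
    (6,2)@(13, 5): e=[30,30,-12] → .
    (4,3)@(9, 7): e=[6,54,-12] → .
  covered (6 px):
    . . . . X X . . .
    . . . . X X X . .
    . . . . X . . . .
    . . . . . . . . .
T1:
  2·area = 56  (B↔C swapped to make it positive)
  edge (16, 2)→(16, 6): d=(0,4) right/bottom  bias=-1
  edge (16, 6)→(2, 4): d=(-14,-2) top-left  bias=+0
  edge (2, 4)→(16, 2): d=(14,-2) top-left  bias=+0
    (4,1)@(9, 3): e=[28,28,0] → X  [on edge]
    (5,1)@(11, 3): e=[20,32,4] → X
    (6,1)@(13, 3): e=[12,36,8] → X
    (7,1)@(15, 3): e=[4,40,12] → X
    (8,1)@(17, 3): e=[-4,44,16] → .
    (4,2)@(9, 5): e=[28,0,28] → X  [on edge]
    (8,2)@(17, 5): e=[-4,16,44] → .
    (4,3)@(9, 7): e=[28,-28,56] → .
    (5,3)@(11, 7): e=[20,-24,60] → .
    (6,3)@(13, 7): e=[12,-20,64] → .
    (7,3)@(15, 7): e=[4,-16,68] → .
  covered (8 px):
    . . . . . . . . .
    . . . . X X X X .
    . . . . X X X X .
    . . . . . . . . .
T2:
  2·area = 16  (B↔C swapped to make it positive)
  edge (8, 6)→(8, 4): d=(0,-2) top-left  bias=+0
  edge (8, 4)→(16, 2): d=(8,-2) top-left  bias=+0
  edge (16, 2)→(8, 6): d=(-8,4) right/bottom  bias=-1
    (6,1)@(13, 3): e=[10,2,4] → X
    (7,1)@(15, 3): e=[14,6,-4] → .
    (4,2)@(9, 5): e=[2,10,4] → X
    (5,2)@(11, 5): e=[6,14,-4] → .
    (6,2)@(13, 5): e=[10,18,-12] → .
    (4,3)@(9, 7): e=[2,26,-12] → .
  covered (2 px):
    . . . . . . . . .
    . . . . . . X . .
    . . . . X . . . .
    . . . . . . . . .

Z-buffer (winner per pixel, '.' = empty):
  . . . . 0 0 . . .
  . . . . 1 1 1 1 .
  . . . . 1 1 1 1 .
  . . . . . . . . .

Final: 0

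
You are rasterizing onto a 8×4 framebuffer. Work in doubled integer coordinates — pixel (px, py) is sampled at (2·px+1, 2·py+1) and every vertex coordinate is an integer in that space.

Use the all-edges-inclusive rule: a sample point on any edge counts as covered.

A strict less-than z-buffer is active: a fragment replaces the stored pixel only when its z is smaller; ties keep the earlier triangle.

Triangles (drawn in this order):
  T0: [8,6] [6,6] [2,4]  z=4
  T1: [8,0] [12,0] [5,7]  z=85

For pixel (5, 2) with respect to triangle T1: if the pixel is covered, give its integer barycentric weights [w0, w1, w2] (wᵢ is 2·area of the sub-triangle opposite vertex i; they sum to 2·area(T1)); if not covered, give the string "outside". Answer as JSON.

T0:
  2·area = 4
  edge (8, 6)→(6, 6): d=(-2,0) inclusive
  edge (6, 6)→(2, 4): d=(-4,-2) inclusive
  edge (2, 4)→(8, 6): d=(6,2) inclusive
    (2,2)@(5, 5): e=[2,2,0] → █  [on edge]
    (3,2)@(7, 5): e=[2,6,-4] → ·
    (2,3)@(5, 7): e=[-2,-6,12] → ·
    (5,3)@(11, 7): e=[-2,6,0] → ·  [on edge]
  covered (1 px):
    · · · · · · · ·
    · · · · · · · ·
    · · █ · · · · ·
    · · · · · · · ·
T1:
  2·area = 28
  edge (8, 0)→(12, 0): d=(4,0) inclusive
  edge (12, 0)→(5, 7): d=(-7,7) inclusive
  edge (5, 7)→(8, 0): d=(3,-7) inclusive
    (4,0)@(9, 1): e=[4,14,10] → █
    (5,0)@(11, 1): e=[4,0,24] → █  [on edge]
    (6,0)@(13, 1): e=[4,-14,38] → ·
    (3,1)@(7, 3): e=[12,14,2] → █
    (4,1)@(9, 3): e=[12,0,16] → █  [on edge]
    (5,1)@(11, 3): e=[12,-14,30] → ·
    (3,2)@(7, 5): e=[20,0,8] → █  [on edge]
    (4,2)@(9, 5): e=[20,-14,22] → ·
    (2,3)@(5, 7): e=[28,0,0] → █  [on edge]
    (3,3)@(7, 7): e=[28,-14,14] → ·
  covered (6 px):
    · · · · █ █ · ·
    · · · █ █ · · ·
    · · · █ · · · ·
    · · █ · · · · ·

Result: "outside"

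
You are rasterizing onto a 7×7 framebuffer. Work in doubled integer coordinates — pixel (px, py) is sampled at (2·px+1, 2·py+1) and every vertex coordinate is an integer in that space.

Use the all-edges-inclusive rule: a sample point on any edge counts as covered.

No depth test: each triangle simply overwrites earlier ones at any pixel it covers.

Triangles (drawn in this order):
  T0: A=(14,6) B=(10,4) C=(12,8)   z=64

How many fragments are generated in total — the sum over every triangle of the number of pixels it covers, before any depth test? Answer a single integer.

T0:
  2·area = 12  (B↔C swapped to make it positive)
  edge (14, 6)→(12, 8): d=(-2,2) inclusive
  edge (12, 8)→(10, 4): d=(-2,-4) inclusive
  edge (10, 4)→(14, 6): d=(4,2) inclusive
    (5,2)@(11, 5): e=[8,2,2] → X
    (6,2)@(13, 5): e=[4,10,-2] → .
    (5,3)@(11, 7): e=[4,-2,10] → .
    (6,3)@(13, 7): e=[0,6,6] → X  [on edge]
    (5,4)@(11, 9): e=[0,-6,18] → .  [on edge]
    (6,4)@(13, 9): e=[-4,2,14] → .
    (4,5)@(9, 11): e=[0,-18,30] → .  [on edge]
    (3,6)@(7, 13): e=[0,-30,42] → .  [on edge]
  covered (2 px):
    . . . . . . .
    . . . . . . .
    . . . . . X .
    . . . . . . X
    . . . . . . .
    . . . . . . .
    . . . . . . .

Answer: 2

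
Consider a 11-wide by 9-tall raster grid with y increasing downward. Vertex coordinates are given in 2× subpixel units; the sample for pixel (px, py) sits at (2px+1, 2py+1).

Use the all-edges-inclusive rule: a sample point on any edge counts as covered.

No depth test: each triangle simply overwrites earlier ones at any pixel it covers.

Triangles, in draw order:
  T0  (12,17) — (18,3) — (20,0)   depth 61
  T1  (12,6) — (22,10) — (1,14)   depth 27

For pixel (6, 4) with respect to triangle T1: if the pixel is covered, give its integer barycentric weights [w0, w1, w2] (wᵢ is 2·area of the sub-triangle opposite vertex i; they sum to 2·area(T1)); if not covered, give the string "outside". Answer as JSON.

T0:
  2·area = 10
  edge (12, 17)→(18, 3): d=(6,-14) inclusive
  edge (18, 3)→(20, 0): d=(2,-3) inclusive
  edge (20, 0)→(12, 17): d=(-8,17) inclusive
  covered (0 px):
    · · · · · · · · · · ·
    · · · · · · · · · · ·
    · · · · · · · · · · ·
    · · · · · · · · · · ·
    · · · · · · · · · · ·
    · · · · · · · · · · ·
    · · · · · · · · · · ·
    · · · · · · · · · · ·
    · · · · · · · · · · ·
T1:
  2·area = 124
  edge (12, 6)→(22, 10): d=(10,4) inclusive
  edge (22, 10)→(1, 14): d=(-21,4) inclusive
  edge (1, 14)→(12, 6): d=(11,-8) inclusive
    (5,3)@(11, 7): e=[14,107,3] → #
    (6,3)@(13, 7): e=[6,99,19] → #
    (7,3)@(15, 7): e=[-2,91,35] → ·
    (4,4)@(9, 9): e=[42,73,9] → #
    (7,4)@(15, 9): e=[18,49,57] → #
    (8,4)@(17, 9): e=[10,41,73] → #
    (9,4)@(19, 9): e=[2,33,89] → #
    (10,4)@(21, 9): e=[-6,25,105] → ·
    (3,5)@(7, 11): e=[70,39,15] → #
    (8,5)@(17, 11): e=[30,-1,95] → ·
    (9,5)@(19, 11): e=[22,-9,111] → ·
    (1,6)@(3, 13): e=[106,13,5] → #
  covered (15 px):
    · · · · · · · · · · ·
    · · · · · · · · · · ·
    · · · · · · · · · · ·
    · · · · · # # · · · ·
    · · · · # # # # # # ·
    · · · # # # # # · · ·
    · # # · · · · · · · ·
    · · · · · · · · · · ·
    · · · · · · · · · · ·

Result: [57,41,26]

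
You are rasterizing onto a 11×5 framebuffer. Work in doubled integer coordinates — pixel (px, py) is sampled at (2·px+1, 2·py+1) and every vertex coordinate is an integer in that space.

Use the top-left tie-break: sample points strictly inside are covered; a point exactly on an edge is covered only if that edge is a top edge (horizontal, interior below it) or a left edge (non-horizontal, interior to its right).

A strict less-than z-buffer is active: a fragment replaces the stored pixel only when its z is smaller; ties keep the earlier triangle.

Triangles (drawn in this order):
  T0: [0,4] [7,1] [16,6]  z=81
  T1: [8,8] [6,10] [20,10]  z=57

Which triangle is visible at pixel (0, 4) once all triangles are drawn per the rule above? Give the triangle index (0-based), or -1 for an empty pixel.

T0:
  2·area = 62
  edge (0, 4)→(7, 1): d=(7,-3) top-left  bias=+0
  edge (7, 1)→(16, 6): d=(9,5) right/bottom  bias=-1
  edge (16, 6)→(0, 4): d=(-16,-2) top-left  bias=+0
    (3,0)@(7, 1): e=[0,0,62] → .  [on edge]
    (1,1)@(3, 3): e=[2,38,22] → X
    (2,1)@(5, 3): e=[8,28,26] → X
    (3,1)@(7, 3): e=[14,18,30] → X
    (4,1)@(9, 3): e=[20,8,34] → X
    (5,1)@(11, 3): e=[26,-2,38] → .
    (1,2)@(3, 5): e=[16,56,-10] → .
    (2,2)@(5, 5): e=[22,46,-6] → .
    (3,2)@(7, 5): e=[28,36,-2] → .
    (4,2)@(9, 5): e=[34,26,2] → X
    (5,2)@(11, 5): e=[40,16,6] → X
    (6,2)@(13, 5): e=[46,6,10] → X
  covered (7 px):
    . . . . . . . . . . .
    . X X X X . . . . . .
    . . . . X X X . . . .
    . . . . . . . . . . .
    . . . . . . . . . . .
T1:
  2·area = 28  (B↔C swapped to make it positive)
  edge (8, 8)→(20, 10): d=(12,2) right/bottom  bias=-1
  edge (20, 10)→(6, 10): d=(-14,0) right/bottom  bias=-1
  edge (6, 10)→(8, 8): d=(2,-2) top-left  bias=+0
    (7,0)@(15, 1): e=[-98,126,0] → .  [on edge]
    (6,1)@(13, 3): e=[-70,98,0] → .  [on edge]
    (5,2)@(11, 5): e=[-42,70,0] → .  [on edge]
    (4,3)@(9, 7): e=[-14,42,0] → .  [on edge]
    (3,4)@(7, 9): e=[14,14,0] → X  [on edge]
    (4,4)@(9, 9): e=[10,14,4] → X
    (5,4)@(11, 9): e=[6,14,8] → X
    (6,4)@(13, 9): e=[2,14,12] → X
    (7,4)@(15, 9): e=[-2,14,16] → .
  covered (4 px):
    . . . . . . . . . . .
    . . . . . . . . . . .
    . . . . . . . . . . .
    . . . . . . . . . . .
    . . . X X X X . . . .

Z-buffer (winner per pixel, '.' = empty):
  . . . . . . . . . . .
  . 0 0 0 0 . . . . . .
  . . . . 0 0 0 . . . .
  . . . . . . . . . . .
  . . . 1 1 1 1 . . . .

Final: -1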